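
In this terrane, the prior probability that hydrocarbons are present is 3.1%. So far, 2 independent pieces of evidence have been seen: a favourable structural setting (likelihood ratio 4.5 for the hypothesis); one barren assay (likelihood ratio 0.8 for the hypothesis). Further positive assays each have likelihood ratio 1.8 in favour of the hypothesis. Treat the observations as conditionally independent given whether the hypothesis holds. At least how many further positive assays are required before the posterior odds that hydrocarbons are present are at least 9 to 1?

8

Prior odds = 0.031/0.969 = 31/969.
Combined Bayes factor of the evidence already in hand = 4.5 × 0.8 = 3.6.
Odds after that evidence = (31/969) × 3.6 = 186/1615.
Target odds = 9.
Need 1.8ⁿ ≥ 9 ÷ (186/1615) = 4845/62.
1.8⁷ = 4782969/78125 falls short of 4845/62 but 1.8⁸ = 43046721/390625 reaches it, so n = 8.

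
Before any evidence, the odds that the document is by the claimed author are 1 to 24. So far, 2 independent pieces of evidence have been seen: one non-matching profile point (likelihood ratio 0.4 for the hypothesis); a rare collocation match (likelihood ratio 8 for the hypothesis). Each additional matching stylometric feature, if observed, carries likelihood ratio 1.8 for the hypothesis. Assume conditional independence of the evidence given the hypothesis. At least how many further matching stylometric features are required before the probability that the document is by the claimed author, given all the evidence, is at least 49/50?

Prior odds = 1/24.
Combined Bayes factor of the evidence already in hand = 0.4 × 8 = 3.2.
Odds after that evidence = (1/24) × 3.2 = 2/15.
Target odds = 0.98/0.02 = 49.
Need 1.8ⁿ ≥ 49 ÷ (2/15) = 367.5.
1.8¹⁰ ≈357.047 falls short of 367.5 but 1.8¹¹ ≈642.684 reaches it, so n = 11.

11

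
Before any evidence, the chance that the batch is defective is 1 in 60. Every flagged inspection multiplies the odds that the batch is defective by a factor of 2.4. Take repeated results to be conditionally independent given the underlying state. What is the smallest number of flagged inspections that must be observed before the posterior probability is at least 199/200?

11

Prior odds = (1/60)/(59/60) = 1/59.
Likelihood ratio per flagged inspection = 2.4.
Target posterior odds = 0.995/0.005 = 199.
Require 2.4ⁿ ≥ 199 ÷ (1/59) = 11741.
2.4¹⁰ ≈6340.34 falls short of 11741 but 2.4¹¹ ≈15216.8 reaches it, so n = 11.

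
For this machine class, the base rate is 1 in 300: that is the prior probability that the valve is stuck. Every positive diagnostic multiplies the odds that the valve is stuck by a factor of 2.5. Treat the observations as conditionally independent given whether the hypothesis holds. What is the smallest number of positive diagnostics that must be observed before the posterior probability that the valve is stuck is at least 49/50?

Prior odds = (1/300)/(299/300) = 1/299.
Likelihood ratio per positive diagnostic = 2.5.
Target posterior odds = 0.98/0.02 = 49.
Need (1/299) × 2.5ⁿ ≥ 49, i.e. 2.5ⁿ ≥ 14651.
2.5¹⁰ = 9765625/1024 falls short of 14651 but 2.5¹¹ = 48828125/2048 reaches it, so n = 11.

11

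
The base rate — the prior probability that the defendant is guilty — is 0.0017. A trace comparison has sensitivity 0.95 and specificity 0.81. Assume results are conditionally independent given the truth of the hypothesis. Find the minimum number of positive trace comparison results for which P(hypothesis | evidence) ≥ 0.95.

6

Prior odds: 0.0017 ÷ 0.9983 = 17/9983.
False-positive rate = 1 − 0.81 = 0.19; likelihood ratio of a positive = 0.95/0.19 = 5.
Target odds: 0.95 ÷ 0.05 = 19.
Need (17/9983) × 5ⁿ ≥ 19, i.e. 5ⁿ ≥ 189677/17.
5⁵ = 3125 falls short of 189677/17 but 5⁶ = 15625 reaches it, so n = 6.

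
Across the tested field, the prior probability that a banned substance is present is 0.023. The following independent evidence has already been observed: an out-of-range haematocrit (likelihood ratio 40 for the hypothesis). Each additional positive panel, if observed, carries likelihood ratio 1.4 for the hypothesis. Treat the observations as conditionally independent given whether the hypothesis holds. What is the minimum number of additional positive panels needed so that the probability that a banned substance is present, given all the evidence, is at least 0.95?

Prior odds = 0.023/0.977 = 23/977.
Bayes factor of the evidence already in hand = 40.
Odds after that evidence = (23/977) × 40 = 920/977.
Target odds = 0.95/0.05 = 19.
Need 1.4ⁿ ≥ 19 ÷ (920/977) = 18563/920.
1.4⁸ = 5764801/390625 falls short of 18563/920 but 1.4⁹ = 40353607/1953125 reaches it, so n = 9.

9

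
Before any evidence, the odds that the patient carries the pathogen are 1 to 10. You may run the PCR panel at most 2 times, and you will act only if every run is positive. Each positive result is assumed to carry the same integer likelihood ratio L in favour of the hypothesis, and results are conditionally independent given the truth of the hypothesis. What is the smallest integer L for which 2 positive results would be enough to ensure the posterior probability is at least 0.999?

Prior odds = 0.1.
Target odds = 0.999/0.001 = 999.
Need L² ≥ 999 ÷ 0.1 = 9990.
99² = 9801 < 9990 ≤ 10000 = 100², so L = 100.

100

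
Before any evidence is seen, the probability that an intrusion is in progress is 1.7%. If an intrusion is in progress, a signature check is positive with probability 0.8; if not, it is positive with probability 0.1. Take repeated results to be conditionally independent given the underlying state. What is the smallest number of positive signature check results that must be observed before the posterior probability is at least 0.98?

4

Prior odds: 0.017 ÷ 0.983 = 17/983.
Likelihood ratio of a positive = 0.8/0.1 = 8.
Target posterior odds = 0.98/0.02 = 49.
Need (17/983) × 8ⁿ ≥ 49, i.e. 8ⁿ ≥ 48167/17.
8³ = 512 falls short of 48167/17 but 8⁴ = 4096 reaches it, so n = 4.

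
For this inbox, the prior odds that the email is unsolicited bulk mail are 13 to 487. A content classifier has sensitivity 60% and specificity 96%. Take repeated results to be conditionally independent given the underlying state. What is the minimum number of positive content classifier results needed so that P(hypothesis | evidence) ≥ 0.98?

Prior odds = 13/487.
False-positive rate = 1 − 0.96 = 0.04; likelihood ratio of a positive = 0.6/0.04 = 15.
Target posterior odds = 0.98/0.02 = 49.
Need (13/487) × 15ⁿ ≥ 49, i.e. 15ⁿ ≥ 23863/13.
15² = 225 falls short of 23863/13 but 15³ = 3375 reaches it, so n = 3.

3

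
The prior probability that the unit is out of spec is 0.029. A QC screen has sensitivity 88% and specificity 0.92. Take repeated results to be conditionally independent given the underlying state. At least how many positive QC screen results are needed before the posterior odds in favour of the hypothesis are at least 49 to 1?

Prior odds: 0.029 ÷ 0.971 = 29/971.
False-positive rate = 1 − 0.92 = 0.08; likelihood ratio of a positive = 0.88/0.08 = 11.
Target odds = 49.
Need (29/971) × 11ⁿ ≥ 49, i.e. 11ⁿ ≥ 47579/29.
11³ = 1331 falls short of 47579/29 but 11⁴ = 14641 reaches it, so n = 4.

4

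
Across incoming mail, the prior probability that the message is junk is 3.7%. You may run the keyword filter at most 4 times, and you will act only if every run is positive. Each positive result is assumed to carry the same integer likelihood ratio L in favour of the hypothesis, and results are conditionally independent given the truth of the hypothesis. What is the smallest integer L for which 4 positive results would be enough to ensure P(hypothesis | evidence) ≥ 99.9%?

13

Prior odds = 0.037/0.963 = 37/963.
Target odds = 0.999/0.001 = 999.
Need L⁴ ≥ 999 ÷ (37/963) = 26001.
12⁴ = 20736 < 26001 ≤ 28561 = 13⁴, so L = 13.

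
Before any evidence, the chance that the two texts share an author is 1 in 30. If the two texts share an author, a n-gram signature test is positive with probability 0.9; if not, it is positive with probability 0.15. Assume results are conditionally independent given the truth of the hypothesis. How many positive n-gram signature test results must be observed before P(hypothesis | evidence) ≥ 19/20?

4

Prior odds = (1/30)/(29/30) = 1/29.
Likelihood ratio of a positive = 0.9/0.15 = 6.
Target posterior odds = 0.95/0.05 = 19.
Need (1/29) × 6ⁿ ≥ 19, i.e. 6ⁿ ≥ 551.
6³ = 216 falls short of 551 but 6⁴ = 1296 reaches it, so n = 4.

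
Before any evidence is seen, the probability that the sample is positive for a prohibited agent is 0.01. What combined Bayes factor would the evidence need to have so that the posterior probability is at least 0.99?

9801

Prior odds = 0.01/0.99 = 1/99.
Target odds = 0.99/0.01 = 99.
Required Bayes factor = 99 ÷ (1/99) = 9801.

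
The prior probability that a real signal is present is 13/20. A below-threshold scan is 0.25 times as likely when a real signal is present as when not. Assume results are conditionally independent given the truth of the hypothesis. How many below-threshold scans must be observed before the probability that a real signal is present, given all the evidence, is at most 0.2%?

Prior odds: 0.65 ÷ 0.35 = 13/7.
Likelihood ratio per below-threshold scan = 0.25.
Target posterior odds = 0.002/0.998 = 1/499.
Need (13/7) × 0.25ⁿ ≤ 1/499, i.e. 0.25ⁿ ≤ 7/6487.
0.25⁴ = 0.00390625 is still above 7/6487 but 0.25⁵ = 1/1024 is at or below it, so n = 5.

5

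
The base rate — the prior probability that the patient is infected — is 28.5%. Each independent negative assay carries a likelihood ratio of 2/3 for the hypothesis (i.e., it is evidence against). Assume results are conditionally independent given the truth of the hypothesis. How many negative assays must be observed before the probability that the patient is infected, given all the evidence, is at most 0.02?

8

Prior odds = 0.285/0.715 = 57/143.
Likelihood ratio per negative assay = 2/3.
Target posterior odds = 0.02/0.98 = 1/49.
Require (2/3)ⁿ ≤ 1/49 ÷ (57/143) = 143/2793.
(2/3)⁷ = 128/2187 is still above 143/2793 but (2/3)⁸ = 256/6561 is at or below it, so n = 8.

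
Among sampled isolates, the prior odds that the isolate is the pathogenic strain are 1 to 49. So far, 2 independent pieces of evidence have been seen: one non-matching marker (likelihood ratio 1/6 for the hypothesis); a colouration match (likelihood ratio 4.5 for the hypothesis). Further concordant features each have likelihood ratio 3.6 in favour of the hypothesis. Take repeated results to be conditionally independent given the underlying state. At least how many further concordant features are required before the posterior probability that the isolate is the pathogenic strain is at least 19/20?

6

Prior odds = 1/49.
Combined Bayes factor of the evidence already in hand = (1/6) × 4.5 = 0.75.
Odds after that evidence = (1/49) × 0.75 = 3/196.
Target odds = 0.95/0.05 = 19.
Need 3.6ⁿ ≥ 19 ÷ (3/196) = 3724/3.
3.6⁵ = 604.66176 falls short of 3724/3 but 3.6⁶ = 34012224/15625 reaches it, so n = 6.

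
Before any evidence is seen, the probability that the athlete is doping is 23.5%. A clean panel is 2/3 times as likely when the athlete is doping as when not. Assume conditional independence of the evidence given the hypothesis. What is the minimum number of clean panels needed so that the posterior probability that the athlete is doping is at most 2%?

7

Prior odds: 0.235 ÷ 0.765 = 47/153.
Likelihood ratio per clean panel = 2/3.
Target posterior odds = 0.02/0.98 = 1/49.
Need (47/153) × (2/3)ⁿ ≤ 1/49, i.e. (2/3)ⁿ ≤ 153/2303.
(2/3)⁶ = 64/729 is still above 153/2303 but (2/3)⁷ = 128/2187 is at or below it, so n = 7.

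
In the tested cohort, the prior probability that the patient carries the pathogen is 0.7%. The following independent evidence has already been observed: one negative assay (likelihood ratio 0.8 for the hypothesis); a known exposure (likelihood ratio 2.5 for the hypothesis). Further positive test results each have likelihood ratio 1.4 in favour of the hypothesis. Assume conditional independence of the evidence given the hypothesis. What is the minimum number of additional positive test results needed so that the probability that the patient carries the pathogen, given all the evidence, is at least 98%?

Prior odds = 0.007/0.993 = 7/993.
Combined Bayes factor of the evidence already in hand = 0.8 × 2.5 = 2.
Odds after that evidence = (7/993) × 2 = 14/993.
Target odds = 0.98/0.02 = 49.
Need 1.4ⁿ ≥ 49 ÷ (14/993) = 3475.5.
1.4²⁴ ≈3214.2 falls short of 3475.5 but 1.4²⁵ ≈4499.88 reaches it, so n = 25.

25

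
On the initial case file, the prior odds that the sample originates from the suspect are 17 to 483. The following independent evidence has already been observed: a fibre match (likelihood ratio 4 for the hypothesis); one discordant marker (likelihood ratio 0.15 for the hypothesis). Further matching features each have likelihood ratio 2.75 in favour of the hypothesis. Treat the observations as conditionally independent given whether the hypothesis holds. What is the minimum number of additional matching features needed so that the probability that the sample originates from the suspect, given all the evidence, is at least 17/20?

Prior odds = 17/483.
Combined Bayes factor of the evidence already in hand = 4 × 0.15 = 0.6.
Odds after that evidence = (17/483) × 0.6 = 17/805.
Target odds = 0.85/0.15 = 17/3.
Need 2.75ⁿ ≥ 17/3 ÷ (17/805) = 805/3.
2.75⁵ = 161051/1024 falls short of 805/3 but 2.75⁶ = 1771561/4096 reaches it, so n = 6.

6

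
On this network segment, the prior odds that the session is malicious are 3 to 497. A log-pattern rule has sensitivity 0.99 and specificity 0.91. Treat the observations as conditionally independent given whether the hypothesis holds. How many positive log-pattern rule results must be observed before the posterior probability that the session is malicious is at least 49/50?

Prior odds = 3/497.
False-positive rate = 1 − 0.91 = 0.09; likelihood ratio of a positive = 0.99/0.09 = 11.
Target odds: 0.98 ÷ 0.02 = 49.
Require 11ⁿ ≥ 49 ÷ (3/497) = 24353/3.
11³ = 1331 falls short of 24353/3 but 11⁴ = 14641 reaches it, so n = 4.

4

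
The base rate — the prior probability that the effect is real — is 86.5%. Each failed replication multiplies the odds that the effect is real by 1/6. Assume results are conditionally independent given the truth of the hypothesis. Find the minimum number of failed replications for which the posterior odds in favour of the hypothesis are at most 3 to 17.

Prior odds = 0.865/0.135 = 173/27.
Likelihood ratio per failed replication = 1/6.
Target odds = 3/17.
Need (173/27) × (1/6)ⁿ ≤ 3/17, i.e. (1/6)ⁿ ≤ 81/2941.
(1/6)² = 1/36 is still above 81/2941 but (1/6)³ = 1/216 is at or below it, so n = 3.

3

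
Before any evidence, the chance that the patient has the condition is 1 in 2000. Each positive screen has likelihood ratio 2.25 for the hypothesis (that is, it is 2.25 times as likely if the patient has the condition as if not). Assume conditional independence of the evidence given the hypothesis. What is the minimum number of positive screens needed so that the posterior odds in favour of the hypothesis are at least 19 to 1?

14

Prior odds = 0.0005/0.9995 = 1/1999.
Likelihood ratio per positive screen = 2.25.
Target odds = 19.
Need (1/1999) × 2.25ⁿ ≥ 19, i.e. 2.25ⁿ ≥ 37981.
2.25¹³ ≈37876.8 falls short of 37981 but 2.25¹⁴ ≈85222.7 reaches it, so n = 14.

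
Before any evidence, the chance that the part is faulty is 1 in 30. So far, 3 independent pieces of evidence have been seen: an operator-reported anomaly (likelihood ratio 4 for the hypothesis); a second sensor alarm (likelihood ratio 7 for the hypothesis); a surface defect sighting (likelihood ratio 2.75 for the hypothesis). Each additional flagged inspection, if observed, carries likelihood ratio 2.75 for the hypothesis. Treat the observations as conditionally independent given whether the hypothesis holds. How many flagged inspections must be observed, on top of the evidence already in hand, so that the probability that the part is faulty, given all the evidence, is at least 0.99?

4

Prior odds = (1/30)/(29/30) = 1/29.
Combined Bayes factor of the evidence already in hand = 4 × 7 × 2.75 = 77.
Odds after that evidence = (1/29) × 77 = 77/29.
Target odds = 0.99/0.01 = 99.
Need 2.75ⁿ ≥ 99 ÷ (77/29) = 261/7.
2.75³ = 20.796875 falls short of 261/7 but 2.75⁴ = 57.19140625 reaches it, so n = 4.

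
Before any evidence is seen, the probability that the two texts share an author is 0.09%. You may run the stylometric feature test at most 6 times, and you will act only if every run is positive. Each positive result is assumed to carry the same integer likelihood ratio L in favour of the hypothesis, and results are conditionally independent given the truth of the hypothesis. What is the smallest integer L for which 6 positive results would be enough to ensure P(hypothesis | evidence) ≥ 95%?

6

Prior odds = 0.0009/0.9991 = 9/9991.
Target odds = 0.95/0.05 = 19.
Need L⁶ ≥ 19 ÷ (9/9991) = 189829/9.
5⁶ = 15625 < 189829/9 ≤ 46656 = 6⁶, so L = 6.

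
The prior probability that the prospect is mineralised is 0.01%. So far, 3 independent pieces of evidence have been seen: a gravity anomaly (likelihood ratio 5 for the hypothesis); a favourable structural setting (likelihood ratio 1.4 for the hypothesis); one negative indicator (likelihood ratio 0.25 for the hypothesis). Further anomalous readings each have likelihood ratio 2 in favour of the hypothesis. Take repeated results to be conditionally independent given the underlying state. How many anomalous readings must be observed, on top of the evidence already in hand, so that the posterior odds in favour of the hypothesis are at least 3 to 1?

15

Prior odds = 0.0001/0.9999 = 1/9999.
Combined Bayes factor of the evidence already in hand = 5 × 1.4 × 0.25 = 1.75.
Odds after that evidence = (1/9999) × 1.75 = 7/39996.
Target odds = 3.
Need 2ⁿ ≥ 3 ÷ (7/39996) = 119988/7.
2¹⁴ = 16384 falls short of 119988/7 but 2¹⁵ = 32768 reaches it, so n = 15.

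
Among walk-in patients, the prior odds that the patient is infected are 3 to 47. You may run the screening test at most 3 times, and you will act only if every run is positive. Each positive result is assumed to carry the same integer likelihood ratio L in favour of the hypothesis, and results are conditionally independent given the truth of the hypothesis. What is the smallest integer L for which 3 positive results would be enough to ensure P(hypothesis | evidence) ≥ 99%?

12

Prior odds = 3/47.
Target odds = 0.99/0.01 = 99.
Need L³ ≥ 99 ÷ (3/47) = 1551.
11³ = 1331 < 1551 ≤ 1728 = 12³, so L = 12.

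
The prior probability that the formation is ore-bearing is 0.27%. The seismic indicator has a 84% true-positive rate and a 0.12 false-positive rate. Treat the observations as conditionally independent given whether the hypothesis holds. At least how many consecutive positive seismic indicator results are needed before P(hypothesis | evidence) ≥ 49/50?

Prior odds: 0.0027 ÷ 0.9973 = 27/9973.
Likelihood ratio of a positive result = 0.84/0.12 = 7.
Target posterior odds = 0.98/0.02 = 49.
Require 7ⁿ ≥ 49 ÷ (27/9973) = 488677/27.
7⁵ = 16807 falls short of 488677/27 but 7⁶ = 117649 reaches it, so n = 6.

6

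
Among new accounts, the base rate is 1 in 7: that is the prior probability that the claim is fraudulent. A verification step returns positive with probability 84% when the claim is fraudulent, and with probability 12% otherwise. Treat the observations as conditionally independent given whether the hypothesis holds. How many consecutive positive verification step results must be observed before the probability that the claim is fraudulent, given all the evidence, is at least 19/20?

Prior odds = (1/7)/(6/7) = 1/6.
Likelihood ratio of a positive result = 0.84/0.12 = 7.
Target posterior odds = 0.95/0.05 = 19.
Require 7ⁿ ≥ 19 ÷ (1/6) = 114.
7² = 49 falls short of 114 but 7³ = 343 reaches it, so n = 3.

3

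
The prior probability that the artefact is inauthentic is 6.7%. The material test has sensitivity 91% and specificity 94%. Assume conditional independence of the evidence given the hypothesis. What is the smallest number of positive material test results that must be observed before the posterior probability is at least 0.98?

Prior odds: 0.067 ÷ 0.933 = 67/933.
False-positive rate = 1 − 0.94 = 0.06; likelihood ratio of a positive = 0.91/0.06 = 91/6.
Target odds: 0.98 ÷ 0.02 = 49.
Need (67/933) × (91/6)ⁿ ≥ 49, i.e. (91/6)ⁿ ≥ 45717/67.
(91/6)² = 8281/36 falls short of 45717/67 but (91/6)³ = 753571/216 reaches it, so n = 3.

3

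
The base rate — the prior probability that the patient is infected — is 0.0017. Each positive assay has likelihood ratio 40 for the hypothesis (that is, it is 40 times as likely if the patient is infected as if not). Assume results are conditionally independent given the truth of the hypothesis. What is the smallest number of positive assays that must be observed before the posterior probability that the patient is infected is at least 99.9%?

4

Prior odds = 0.0017/0.9983 = 17/9983.
Likelihood ratio per positive assay = 40.
Target posterior odds = 0.999/0.001 = 999.
Require 40ⁿ ≥ 999 ÷ (17/9983) = 9973017/17.
40³ = 64000 falls short of 9973017/17 but 40⁴ = 2560000 reaches it, so n = 4.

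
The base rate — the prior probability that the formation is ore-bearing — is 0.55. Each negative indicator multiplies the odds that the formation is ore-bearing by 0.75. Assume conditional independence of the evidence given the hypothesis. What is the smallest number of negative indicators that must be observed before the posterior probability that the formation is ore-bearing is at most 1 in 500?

Prior odds = 0.55/0.45 = 11/9.
Likelihood ratio per negative indicator = 0.75.
Target posterior odds = 0.002/0.998 = 1/499.
Require 0.75ⁿ ≤ 1/499 ÷ (11/9) = 9/5489.
0.75²² ≈0.00178381 is still above 9/5489 but 0.75²³ ≈0.00133786 is at or below it, so n = 23.

23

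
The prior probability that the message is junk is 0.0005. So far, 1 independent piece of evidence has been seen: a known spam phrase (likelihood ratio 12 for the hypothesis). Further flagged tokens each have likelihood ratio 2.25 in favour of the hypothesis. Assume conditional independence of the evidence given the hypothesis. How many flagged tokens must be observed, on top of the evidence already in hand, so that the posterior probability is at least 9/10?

Prior odds = 0.0005/0.9995 = 1/1999.
Bayes factor of the evidence already in hand = 12.
Odds after that evidence = (1/1999) × 12 = 12/1999.
Target odds = 0.9/0.1 = 9.
Need 2.25ⁿ ≥ 9 ÷ (12/1999) = 1499.25.
2.25⁹ = 387420489/262144 falls short of 1499.25 but 2.25¹⁰ ≈3325.26 reaches it, so n = 10.

10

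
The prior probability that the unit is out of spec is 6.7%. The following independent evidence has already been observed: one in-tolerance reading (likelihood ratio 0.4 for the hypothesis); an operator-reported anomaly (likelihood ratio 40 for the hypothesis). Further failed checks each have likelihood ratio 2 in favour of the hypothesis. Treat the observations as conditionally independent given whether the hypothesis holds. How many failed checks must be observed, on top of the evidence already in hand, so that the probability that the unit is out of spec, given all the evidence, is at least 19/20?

Prior odds = 0.067/0.933 = 67/933.
Combined Bayes factor of the evidence already in hand = 0.4 × 40 = 16.
Odds after that evidence = (67/933) × 16 = 1072/933.
Target odds = 0.95/0.05 = 19.
Need 2ⁿ ≥ 19 ÷ (1072/933) = 17727/1072.
2⁴ = 16 falls short of 17727/1072 but 2⁵ = 32 reaches it, so n = 5.

5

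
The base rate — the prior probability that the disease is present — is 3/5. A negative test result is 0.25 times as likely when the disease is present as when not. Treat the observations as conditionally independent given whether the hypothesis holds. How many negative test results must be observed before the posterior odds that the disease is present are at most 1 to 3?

Prior odds = 0.6/0.4 = 1.5.
Likelihood ratio per negative test result = 0.25.
Target odds = 1/3.
Need 1.5 × 0.25ⁿ ≤ 1/3, i.e. 0.25ⁿ ≤ 2/9.
0.25¹ = 0.25 is still above 2/9 but 0.25² = 0.0625 is at or below it, so n = 2.

2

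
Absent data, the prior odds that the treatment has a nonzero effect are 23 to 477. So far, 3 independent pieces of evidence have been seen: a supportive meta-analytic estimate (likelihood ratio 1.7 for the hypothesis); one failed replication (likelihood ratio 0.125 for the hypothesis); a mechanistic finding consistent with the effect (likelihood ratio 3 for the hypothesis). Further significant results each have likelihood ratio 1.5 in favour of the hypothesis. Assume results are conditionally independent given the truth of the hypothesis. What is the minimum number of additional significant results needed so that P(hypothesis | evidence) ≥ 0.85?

Prior odds = 23/477.
Combined Bayes factor of the evidence already in hand = 1.7 × 0.125 × 3 = 0.6375.
Odds after that evidence = (23/477) × 0.6375 = 391/12720.
Target odds = 0.85/0.15 = 17/3.
Need 1.5ⁿ ≥ 17/3 ÷ (391/12720) = 4240/23.
1.5¹² = 531441/4096 falls short of 4240/23 but 1.5¹³ = 1594323/8192 reaches it, so n = 13.

13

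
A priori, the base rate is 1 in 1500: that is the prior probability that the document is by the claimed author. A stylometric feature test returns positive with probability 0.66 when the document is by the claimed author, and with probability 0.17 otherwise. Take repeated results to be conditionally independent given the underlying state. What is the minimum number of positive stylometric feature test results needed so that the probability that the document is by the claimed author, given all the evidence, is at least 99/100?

Prior odds: (1/1500) ÷ (1499/1500) = 1/1499.
Likelihood ratio of a positive result = 0.66/0.17 = 66/17.
Target odds: 0.99 ÷ 0.01 = 99.
Require (66/17)ⁿ ≥ 99 ÷ (1/1499) = 148401.
(66/17)⁸ ≈51613.1 falls short of 148401 but (66/17)⁹ ≈200380 reaches it, so n = 9.

9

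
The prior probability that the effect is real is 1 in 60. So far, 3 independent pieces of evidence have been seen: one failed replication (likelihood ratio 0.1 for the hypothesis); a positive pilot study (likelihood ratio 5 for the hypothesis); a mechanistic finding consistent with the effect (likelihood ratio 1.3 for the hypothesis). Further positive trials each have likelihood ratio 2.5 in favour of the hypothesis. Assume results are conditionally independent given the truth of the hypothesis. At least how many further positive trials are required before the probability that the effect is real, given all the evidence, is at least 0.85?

Prior odds = (1/60)/(59/60) = 1/59.
Combined Bayes factor of the evidence already in hand = 0.1 × 5 × 1.3 = 0.65.
Odds after that evidence = (1/59) × 0.65 = 13/1180.
Target odds = 0.85/0.15 = 17/3.
Need 2.5ⁿ ≥ 17/3 ÷ (13/1180) = 20060/39.
2.5⁶ = 244.140625 falls short of 20060/39 but 2.5⁷ = 610.3515625 reaches it, so n = 7.

7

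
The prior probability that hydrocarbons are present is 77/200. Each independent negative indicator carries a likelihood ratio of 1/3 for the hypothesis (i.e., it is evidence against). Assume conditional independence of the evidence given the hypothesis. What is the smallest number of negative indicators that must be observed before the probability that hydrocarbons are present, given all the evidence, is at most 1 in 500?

6

Prior odds: 0.385 ÷ 0.615 = 77/123.
Likelihood ratio per negative indicator = 1/3.
Target odds: 0.002 ÷ 0.998 = 1/499.
Require (1/3)ⁿ ≤ 1/499 ÷ (77/123) = 123/38423.
(1/3)⁵ = 1/243 is still above 123/38423 but (1/3)⁶ = 1/729 is at or below it, so n = 6.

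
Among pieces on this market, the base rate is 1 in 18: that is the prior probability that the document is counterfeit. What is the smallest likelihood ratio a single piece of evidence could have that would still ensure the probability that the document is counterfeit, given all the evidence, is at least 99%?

1683

Prior odds = (1/18)/(17/18) = 1/17.
Target odds = 0.99/0.01 = 99.
Required Bayes factor = 99 ÷ (1/17) = 1683.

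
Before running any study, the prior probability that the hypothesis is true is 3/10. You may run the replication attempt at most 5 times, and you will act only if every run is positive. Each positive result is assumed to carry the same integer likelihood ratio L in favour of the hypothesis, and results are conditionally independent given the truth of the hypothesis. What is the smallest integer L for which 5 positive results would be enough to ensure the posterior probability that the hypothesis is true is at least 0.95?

Prior odds = 0.3/0.7 = 3/7.
Target odds = 0.95/0.05 = 19.
Need L⁵ ≥ 19 ÷ (3/7) = 133/3.
2⁵ = 32 < 133/3 ≤ 243 = 3⁵, so L = 3.

3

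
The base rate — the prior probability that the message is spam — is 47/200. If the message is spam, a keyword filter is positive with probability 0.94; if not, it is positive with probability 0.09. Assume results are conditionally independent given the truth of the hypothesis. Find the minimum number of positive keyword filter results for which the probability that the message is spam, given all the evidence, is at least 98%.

Prior odds: 0.235 ÷ 0.765 = 47/153.
Likelihood ratio of a positive = 0.94/0.09 = 94/9.
Target odds: 0.98 ÷ 0.02 = 49.
Need (47/153) × (94/9)ⁿ ≥ 49, i.e. (94/9)ⁿ ≥ 7497/47.
(94/9)² = 8836/81 falls short of 7497/47 but (94/9)³ = 830584/729 reaches it, so n = 3.

3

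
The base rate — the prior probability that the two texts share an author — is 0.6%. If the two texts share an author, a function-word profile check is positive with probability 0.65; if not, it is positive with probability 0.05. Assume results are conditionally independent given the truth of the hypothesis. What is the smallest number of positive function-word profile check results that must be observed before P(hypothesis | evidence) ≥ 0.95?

4

Prior odds: 0.006 ÷ 0.994 = 3/497.
Likelihood ratio of a positive = 0.65/0.05 = 13.
Target posterior odds = 0.95/0.05 = 19.
Require 13ⁿ ≥ 19 ÷ (3/497) = 9443/3.
13³ = 2197 falls short of 9443/3 but 13⁴ = 28561 reaches it, so n = 4.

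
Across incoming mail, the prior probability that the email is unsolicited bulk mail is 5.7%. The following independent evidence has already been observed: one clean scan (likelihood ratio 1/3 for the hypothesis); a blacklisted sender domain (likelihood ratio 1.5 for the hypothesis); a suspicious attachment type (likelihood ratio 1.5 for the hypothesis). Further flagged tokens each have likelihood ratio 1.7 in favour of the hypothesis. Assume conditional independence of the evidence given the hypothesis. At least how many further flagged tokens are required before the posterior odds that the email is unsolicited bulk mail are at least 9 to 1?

10

Prior odds = 0.057/0.943 = 57/943.
Combined Bayes factor of the evidence already in hand = (1/3) × 1.5 × 1.5 = 0.75.
Odds after that evidence = (57/943) × 0.75 = 171/3772.
Target odds = 9.
Need 1.7ⁿ ≥ 9 ÷ (171/3772) = 3772/19.
1.7⁹ ≈118.588 falls short of 3772/19 but 1.7¹⁰ ≈201.599 reaches it, so n = 10.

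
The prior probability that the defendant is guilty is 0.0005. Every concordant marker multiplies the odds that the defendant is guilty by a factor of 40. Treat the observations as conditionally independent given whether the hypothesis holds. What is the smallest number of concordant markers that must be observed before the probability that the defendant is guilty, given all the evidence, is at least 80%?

Prior odds = 0.0005/0.9995 = 1/1999.
Likelihood ratio per concordant marker = 40.
Target posterior odds = 0.8/0.2 = 4.
Need (1/1999) × 40ⁿ ≥ 4, i.e. 40ⁿ ≥ 7996.
40² = 1600 falls short of 7996 but 40³ = 64000 reaches it, so n = 3.

3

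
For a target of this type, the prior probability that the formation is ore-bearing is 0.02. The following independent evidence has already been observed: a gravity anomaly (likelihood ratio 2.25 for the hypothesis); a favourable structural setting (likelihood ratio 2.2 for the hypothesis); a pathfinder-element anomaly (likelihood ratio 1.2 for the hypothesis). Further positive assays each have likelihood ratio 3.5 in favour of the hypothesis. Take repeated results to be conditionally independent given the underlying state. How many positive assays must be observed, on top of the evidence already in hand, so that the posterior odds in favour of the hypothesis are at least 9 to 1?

4

Prior odds = 0.02/0.98 = 1/49.
Combined Bayes factor of the evidence already in hand = 2.25 × 2.2 × 1.2 = 5.94.
Odds after that evidence = (1/49) × 5.94 = 297/2450.
Target odds = 9.
Need 3.5ⁿ ≥ 9 ÷ (297/2450) = 2450/33.
3.5³ = 42.875 falls short of 2450/33 but 3.5⁴ = 150.0625 reaches it, so n = 4.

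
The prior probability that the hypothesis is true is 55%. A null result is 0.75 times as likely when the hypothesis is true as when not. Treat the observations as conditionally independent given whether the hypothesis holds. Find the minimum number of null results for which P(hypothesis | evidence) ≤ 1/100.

Prior odds = 0.55/0.45 = 11/9.
Likelihood ratio per null result = 0.75.
Target odds: 0.01 ÷ 0.99 = 1/99.
Need (11/9) × 0.75ⁿ ≤ 1/99, i.e. 0.75ⁿ ≤ 1/121.
0.75¹⁶ ≈0.0100226 is still above 1/121 but 0.75¹⁷ ≈0.00751695 is at or below it, so n = 17.

17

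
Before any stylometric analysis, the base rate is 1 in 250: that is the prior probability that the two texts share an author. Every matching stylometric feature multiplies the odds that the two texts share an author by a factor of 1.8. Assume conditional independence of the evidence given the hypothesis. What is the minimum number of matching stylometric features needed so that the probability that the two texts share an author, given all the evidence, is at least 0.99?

18

Prior odds = 0.004/0.996 = 1/249.
Likelihood ratio per matching stylometric feature = 1.8.
Target posterior odds = 0.99/0.01 = 99.
Require 1.8ⁿ ≥ 99 ÷ (1/249) = 24651.
1.8¹⁷ ≈21859.1 falls short of 24651 but 1.8¹⁸ ≈39346.4 reaches it, so n = 18.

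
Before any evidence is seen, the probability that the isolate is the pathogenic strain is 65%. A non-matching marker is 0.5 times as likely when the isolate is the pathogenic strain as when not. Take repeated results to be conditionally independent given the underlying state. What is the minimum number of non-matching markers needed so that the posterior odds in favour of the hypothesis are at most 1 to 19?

6

Prior odds: 0.65 ÷ 0.35 = 13/7.
Likelihood ratio per non-matching marker = 0.5.
Target odds = 1/19.
Need (13/7) × 0.5ⁿ ≤ 1/19, i.e. 0.5ⁿ ≤ 7/247.
0.5⁵ = 0.03125 is still above 7/247 but 0.5⁶ = 0.015625 is at or below it, so n = 6.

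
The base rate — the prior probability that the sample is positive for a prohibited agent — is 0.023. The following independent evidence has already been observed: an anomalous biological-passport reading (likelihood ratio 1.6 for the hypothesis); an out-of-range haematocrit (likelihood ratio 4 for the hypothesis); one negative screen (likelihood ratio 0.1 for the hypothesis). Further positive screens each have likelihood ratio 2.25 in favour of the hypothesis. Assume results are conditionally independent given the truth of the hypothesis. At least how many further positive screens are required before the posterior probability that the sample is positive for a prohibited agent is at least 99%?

11

Prior odds = 0.023/0.977 = 23/977.
Combined Bayes factor of the evidence already in hand = 1.6 × 4 × 0.1 = 0.64.
Odds after that evidence = (23/977) × 0.64 = 368/24425.
Target odds = 0.99/0.01 = 99.
Need 2.25ⁿ ≥ 99 ÷ (368/24425) = 2418075/368.
2.25¹⁰ ≈3325.26 falls short of 2418075/368 but 2.25¹¹ ≈7481.83 reaches it, so n = 11.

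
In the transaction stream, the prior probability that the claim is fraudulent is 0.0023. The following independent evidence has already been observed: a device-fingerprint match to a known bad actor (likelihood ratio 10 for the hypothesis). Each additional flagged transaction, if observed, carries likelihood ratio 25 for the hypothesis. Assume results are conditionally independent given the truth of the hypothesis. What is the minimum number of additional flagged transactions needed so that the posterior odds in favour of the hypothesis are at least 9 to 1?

2

Prior odds = 0.0023/0.9977 = 23/9977.
Bayes factor of the evidence already in hand = 10.
Odds after that evidence = (23/9977) × 10 = 230/9977.
Target odds = 9.
Need 25ⁿ ≥ 9 ÷ (230/9977) = 89793/230.
25¹ = 25 falls short of 89793/230 but 25² = 625 reaches it, so n = 2.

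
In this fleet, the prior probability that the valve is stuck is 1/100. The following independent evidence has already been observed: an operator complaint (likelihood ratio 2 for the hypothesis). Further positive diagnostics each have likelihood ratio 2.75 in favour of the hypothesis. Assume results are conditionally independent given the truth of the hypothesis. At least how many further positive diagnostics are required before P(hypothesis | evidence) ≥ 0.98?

8

Prior odds = 0.01/0.99 = 1/99.
Bayes factor of the evidence already in hand = 2.
Odds after that evidence = (1/99) × 2 = 2/99.
Target odds = 0.98/0.02 = 49.
Need 2.75ⁿ ≥ 49 ÷ (2/99) = 2425.5.
2.75⁷ = 19487171/16384 falls short of 2425.5 but 2.75⁸ = 214358881/65536 reaches it, so n = 8.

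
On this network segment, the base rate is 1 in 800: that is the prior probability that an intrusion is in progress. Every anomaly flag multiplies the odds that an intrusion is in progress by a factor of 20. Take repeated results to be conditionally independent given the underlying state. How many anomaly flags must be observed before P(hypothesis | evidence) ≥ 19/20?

Prior odds: 0.00125 ÷ 0.99875 = 1/799.
Likelihood ratio per anomaly flag = 20.
Target posterior odds = 0.95/0.05 = 19.
Require 20ⁿ ≥ 19 ÷ (1/799) = 15181.
20³ = 8000 falls short of 15181 but 20⁴ = 160000 reaches it, so n = 4.

4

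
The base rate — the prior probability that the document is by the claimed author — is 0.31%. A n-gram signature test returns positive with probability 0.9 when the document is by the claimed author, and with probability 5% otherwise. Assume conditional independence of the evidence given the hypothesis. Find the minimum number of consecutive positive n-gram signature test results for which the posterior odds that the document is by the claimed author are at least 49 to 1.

4

Prior odds: 0.0031 ÷ 0.9969 = 31/9969.
Likelihood ratio of a positive result = 0.9/0.05 = 18.
Target odds = 49.
Require 18ⁿ ≥ 49 ÷ (31/9969) = 488481/31.
18³ = 5832 falls short of 488481/31 but 18⁴ = 104976 reaches it, so n = 4.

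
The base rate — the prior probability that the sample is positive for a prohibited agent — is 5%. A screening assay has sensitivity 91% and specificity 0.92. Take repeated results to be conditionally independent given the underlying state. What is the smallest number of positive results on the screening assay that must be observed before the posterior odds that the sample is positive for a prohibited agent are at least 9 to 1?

Prior odds = 0.05/0.95 = 1/19.
False-positive rate = 1 − 0.92 = 0.08; likelihood ratio of a positive = 0.91/0.08 = 11.375.
Target odds = 9.
Need (1/19) × 11.375ⁿ ≥ 9, i.e. 11.375ⁿ ≥ 171.
11.375² = 129.390625 falls short of 171 but 11.375³ = 753571/512 reaches it, so n = 3.

3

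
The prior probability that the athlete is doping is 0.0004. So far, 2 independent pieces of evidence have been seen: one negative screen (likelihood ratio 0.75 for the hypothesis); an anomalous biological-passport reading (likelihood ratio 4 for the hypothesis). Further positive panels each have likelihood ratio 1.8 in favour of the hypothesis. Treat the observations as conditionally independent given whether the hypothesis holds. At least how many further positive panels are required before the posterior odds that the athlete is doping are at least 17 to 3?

Prior odds = 0.0004/0.9996 = 1/2499.
Combined Bayes factor of the evidence already in hand = 0.75 × 4 = 3.
Odds after that evidence = (1/2499) × 3 = 1/833.
Target odds = 17/3.
Need 1.8ⁿ ≥ 17/3 ÷ (1/833) = 14161/3.
1.8¹⁴ ≈3748.13 falls short of 14161/3 but 1.8¹⁵ ≈6746.64 reaches it, so n = 15.

15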